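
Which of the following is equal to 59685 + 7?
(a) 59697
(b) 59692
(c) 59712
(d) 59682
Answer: b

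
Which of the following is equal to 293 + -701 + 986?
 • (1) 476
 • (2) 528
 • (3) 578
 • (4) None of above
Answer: 3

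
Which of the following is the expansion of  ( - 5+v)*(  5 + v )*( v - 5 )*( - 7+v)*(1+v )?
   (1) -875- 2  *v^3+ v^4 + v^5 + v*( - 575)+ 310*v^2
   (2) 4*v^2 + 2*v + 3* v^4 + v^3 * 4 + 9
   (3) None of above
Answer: 3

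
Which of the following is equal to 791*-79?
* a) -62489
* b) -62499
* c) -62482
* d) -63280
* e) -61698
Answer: a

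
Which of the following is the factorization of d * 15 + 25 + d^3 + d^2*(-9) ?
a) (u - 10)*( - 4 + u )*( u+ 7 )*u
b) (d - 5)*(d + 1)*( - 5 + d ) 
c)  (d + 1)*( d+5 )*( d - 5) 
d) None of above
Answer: b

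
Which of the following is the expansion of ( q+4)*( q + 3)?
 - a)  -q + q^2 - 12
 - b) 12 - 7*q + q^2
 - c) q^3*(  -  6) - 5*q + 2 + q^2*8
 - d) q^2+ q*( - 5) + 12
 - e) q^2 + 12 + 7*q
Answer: e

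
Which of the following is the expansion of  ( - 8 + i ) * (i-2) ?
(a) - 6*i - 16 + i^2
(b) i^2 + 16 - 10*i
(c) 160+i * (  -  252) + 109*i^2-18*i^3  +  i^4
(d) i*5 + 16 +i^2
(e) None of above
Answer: b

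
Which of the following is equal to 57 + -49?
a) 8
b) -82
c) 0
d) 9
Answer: a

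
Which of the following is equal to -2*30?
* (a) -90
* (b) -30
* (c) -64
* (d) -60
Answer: d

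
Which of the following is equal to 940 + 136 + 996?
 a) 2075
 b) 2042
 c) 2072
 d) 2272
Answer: c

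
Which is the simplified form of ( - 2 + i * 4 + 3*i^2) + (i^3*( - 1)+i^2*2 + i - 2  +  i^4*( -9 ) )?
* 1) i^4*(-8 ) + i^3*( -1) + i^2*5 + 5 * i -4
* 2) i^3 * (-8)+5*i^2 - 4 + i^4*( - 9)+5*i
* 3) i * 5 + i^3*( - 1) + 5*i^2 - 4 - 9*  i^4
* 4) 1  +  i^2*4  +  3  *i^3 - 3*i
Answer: 3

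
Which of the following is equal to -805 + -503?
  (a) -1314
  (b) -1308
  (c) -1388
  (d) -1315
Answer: b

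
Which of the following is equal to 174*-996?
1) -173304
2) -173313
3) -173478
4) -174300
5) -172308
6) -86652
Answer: 1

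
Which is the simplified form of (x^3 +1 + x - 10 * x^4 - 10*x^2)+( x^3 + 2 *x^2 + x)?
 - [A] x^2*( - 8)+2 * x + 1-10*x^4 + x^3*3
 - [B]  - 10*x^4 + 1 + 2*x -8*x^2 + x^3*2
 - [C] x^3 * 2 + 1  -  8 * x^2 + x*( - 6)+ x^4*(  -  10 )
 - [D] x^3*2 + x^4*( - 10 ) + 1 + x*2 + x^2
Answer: B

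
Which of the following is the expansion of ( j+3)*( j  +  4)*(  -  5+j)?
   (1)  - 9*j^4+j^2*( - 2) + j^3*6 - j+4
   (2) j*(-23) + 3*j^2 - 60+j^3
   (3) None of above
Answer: 3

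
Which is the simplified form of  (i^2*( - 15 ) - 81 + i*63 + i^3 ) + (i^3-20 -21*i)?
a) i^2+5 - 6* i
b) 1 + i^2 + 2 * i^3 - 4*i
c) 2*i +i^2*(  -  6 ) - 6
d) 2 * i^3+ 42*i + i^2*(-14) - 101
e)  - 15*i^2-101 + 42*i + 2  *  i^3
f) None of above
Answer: e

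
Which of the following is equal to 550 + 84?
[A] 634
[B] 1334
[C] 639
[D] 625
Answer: A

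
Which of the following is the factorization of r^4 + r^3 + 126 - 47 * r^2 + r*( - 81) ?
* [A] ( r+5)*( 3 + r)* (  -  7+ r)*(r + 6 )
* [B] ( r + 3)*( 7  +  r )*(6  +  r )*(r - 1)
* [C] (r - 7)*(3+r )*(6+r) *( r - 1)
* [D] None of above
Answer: C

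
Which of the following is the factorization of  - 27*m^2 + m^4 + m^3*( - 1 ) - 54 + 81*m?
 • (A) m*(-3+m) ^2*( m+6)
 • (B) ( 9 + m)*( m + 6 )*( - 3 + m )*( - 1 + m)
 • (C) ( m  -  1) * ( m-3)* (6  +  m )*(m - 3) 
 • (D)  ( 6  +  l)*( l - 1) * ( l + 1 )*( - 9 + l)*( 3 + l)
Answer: C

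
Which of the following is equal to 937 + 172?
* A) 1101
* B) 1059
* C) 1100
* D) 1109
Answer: D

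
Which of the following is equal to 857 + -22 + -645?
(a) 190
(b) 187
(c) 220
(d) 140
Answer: a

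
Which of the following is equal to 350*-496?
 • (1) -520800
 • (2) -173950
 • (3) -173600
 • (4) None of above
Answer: 3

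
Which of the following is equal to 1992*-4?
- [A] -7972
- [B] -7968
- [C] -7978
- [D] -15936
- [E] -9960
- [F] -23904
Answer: B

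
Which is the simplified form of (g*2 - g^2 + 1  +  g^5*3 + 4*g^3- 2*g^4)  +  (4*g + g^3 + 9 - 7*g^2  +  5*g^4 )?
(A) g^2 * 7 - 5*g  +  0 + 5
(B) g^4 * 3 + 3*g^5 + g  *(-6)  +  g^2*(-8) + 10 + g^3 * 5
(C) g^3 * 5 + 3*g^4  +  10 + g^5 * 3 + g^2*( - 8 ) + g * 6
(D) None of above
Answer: C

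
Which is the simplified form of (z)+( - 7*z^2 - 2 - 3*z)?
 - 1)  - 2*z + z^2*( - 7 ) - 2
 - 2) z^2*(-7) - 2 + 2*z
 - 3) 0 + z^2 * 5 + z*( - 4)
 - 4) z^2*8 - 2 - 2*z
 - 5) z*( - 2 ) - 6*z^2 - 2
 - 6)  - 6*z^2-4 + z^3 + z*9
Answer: 1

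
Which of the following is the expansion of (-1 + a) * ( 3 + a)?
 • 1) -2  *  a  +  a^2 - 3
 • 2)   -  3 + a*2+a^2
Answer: 2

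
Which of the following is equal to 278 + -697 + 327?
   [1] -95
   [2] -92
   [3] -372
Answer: 2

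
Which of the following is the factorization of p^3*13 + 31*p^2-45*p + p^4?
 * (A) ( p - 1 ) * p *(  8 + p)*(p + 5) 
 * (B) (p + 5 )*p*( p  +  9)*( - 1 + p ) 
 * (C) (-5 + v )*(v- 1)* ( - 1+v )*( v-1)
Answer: B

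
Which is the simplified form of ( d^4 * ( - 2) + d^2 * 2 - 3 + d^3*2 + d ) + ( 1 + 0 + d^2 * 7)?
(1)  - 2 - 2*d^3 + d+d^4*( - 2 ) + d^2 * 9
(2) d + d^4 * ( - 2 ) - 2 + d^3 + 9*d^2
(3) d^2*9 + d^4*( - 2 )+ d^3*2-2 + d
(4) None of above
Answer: 3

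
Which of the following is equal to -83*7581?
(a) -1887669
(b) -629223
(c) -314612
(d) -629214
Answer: b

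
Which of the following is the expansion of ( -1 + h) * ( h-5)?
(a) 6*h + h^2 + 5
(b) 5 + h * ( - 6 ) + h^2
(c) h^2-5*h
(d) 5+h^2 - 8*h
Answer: b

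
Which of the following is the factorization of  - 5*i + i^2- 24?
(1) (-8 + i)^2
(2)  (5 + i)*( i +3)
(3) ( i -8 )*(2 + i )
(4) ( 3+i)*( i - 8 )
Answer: 4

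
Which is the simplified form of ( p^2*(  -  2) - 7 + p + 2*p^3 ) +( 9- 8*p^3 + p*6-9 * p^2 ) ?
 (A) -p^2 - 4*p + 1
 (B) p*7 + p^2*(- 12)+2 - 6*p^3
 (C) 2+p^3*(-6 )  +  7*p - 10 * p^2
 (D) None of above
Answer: D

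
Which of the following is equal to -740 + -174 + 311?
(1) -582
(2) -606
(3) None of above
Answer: 3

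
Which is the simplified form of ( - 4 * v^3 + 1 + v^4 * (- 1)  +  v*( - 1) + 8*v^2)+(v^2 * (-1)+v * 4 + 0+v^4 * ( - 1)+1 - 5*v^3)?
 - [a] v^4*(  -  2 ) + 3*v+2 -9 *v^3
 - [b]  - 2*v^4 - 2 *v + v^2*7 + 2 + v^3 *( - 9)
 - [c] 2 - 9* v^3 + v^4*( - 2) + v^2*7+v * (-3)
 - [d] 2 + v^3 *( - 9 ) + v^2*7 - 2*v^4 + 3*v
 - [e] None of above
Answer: d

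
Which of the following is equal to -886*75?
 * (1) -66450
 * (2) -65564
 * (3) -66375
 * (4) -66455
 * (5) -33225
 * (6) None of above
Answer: 1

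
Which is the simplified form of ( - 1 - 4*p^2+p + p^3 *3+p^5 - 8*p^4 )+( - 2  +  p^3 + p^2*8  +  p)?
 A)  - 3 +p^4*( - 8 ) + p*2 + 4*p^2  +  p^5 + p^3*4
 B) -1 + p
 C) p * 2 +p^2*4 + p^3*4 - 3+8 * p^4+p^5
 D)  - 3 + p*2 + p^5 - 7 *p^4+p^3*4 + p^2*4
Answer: A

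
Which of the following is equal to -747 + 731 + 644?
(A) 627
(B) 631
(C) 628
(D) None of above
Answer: C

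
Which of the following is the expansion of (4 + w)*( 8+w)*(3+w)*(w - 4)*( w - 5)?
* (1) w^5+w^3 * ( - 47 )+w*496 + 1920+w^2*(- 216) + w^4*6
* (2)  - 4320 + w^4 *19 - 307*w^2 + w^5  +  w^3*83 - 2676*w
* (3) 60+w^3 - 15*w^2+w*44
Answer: 1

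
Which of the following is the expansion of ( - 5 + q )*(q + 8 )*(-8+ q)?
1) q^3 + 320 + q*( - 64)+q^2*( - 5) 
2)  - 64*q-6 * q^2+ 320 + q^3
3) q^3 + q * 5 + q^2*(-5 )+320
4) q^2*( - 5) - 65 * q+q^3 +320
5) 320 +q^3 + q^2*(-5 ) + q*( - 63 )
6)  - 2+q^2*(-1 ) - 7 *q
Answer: 1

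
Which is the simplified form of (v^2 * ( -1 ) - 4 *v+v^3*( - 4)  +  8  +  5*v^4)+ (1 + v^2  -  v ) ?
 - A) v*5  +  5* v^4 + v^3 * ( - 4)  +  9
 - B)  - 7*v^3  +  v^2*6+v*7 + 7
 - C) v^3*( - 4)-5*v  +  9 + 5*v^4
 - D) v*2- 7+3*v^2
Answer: C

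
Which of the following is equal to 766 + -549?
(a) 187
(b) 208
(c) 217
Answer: c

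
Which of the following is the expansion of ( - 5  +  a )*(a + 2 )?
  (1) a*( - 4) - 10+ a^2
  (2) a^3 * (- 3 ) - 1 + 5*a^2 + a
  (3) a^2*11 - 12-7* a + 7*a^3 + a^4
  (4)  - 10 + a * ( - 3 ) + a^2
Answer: 4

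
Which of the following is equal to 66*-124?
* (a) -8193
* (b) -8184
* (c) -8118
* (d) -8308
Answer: b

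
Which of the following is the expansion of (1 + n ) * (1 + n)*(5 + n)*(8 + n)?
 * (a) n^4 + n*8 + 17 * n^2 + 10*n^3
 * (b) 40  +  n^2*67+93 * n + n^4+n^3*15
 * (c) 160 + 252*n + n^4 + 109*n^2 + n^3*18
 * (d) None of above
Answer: b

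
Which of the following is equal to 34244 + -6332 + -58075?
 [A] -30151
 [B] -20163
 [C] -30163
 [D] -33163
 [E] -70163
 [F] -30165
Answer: C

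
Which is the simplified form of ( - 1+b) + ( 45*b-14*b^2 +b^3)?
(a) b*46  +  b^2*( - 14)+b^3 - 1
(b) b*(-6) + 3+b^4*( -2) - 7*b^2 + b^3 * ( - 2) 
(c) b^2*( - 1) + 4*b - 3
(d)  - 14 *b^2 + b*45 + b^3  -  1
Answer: a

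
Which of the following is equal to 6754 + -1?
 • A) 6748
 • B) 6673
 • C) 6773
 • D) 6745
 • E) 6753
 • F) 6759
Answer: E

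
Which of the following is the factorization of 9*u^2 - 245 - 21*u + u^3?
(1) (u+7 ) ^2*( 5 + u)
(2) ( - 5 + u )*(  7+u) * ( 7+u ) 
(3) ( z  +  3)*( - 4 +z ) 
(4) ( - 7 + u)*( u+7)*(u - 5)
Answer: 2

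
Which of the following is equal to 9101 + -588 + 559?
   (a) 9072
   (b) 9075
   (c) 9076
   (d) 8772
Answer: a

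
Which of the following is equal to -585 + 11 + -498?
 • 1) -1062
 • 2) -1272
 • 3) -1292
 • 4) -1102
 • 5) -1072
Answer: 5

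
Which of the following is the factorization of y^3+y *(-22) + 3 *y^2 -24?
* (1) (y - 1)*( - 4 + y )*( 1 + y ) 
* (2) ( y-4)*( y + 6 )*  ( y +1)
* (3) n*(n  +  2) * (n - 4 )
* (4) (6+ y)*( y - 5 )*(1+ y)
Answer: 2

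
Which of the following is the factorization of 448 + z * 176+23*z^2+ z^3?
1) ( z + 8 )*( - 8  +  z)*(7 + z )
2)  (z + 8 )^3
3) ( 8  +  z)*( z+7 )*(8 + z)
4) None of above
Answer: 3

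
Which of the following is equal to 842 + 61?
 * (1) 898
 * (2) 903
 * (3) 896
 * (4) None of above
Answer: 2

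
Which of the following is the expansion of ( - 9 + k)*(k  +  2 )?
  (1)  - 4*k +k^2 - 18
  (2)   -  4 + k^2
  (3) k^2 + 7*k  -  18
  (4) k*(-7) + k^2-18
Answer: 4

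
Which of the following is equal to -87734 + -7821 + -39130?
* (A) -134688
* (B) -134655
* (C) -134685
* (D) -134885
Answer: C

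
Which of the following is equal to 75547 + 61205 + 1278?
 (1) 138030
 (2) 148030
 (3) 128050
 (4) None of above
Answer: 1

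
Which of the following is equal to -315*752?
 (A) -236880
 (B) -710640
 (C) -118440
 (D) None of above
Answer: A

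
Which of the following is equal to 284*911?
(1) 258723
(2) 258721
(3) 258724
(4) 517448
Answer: 3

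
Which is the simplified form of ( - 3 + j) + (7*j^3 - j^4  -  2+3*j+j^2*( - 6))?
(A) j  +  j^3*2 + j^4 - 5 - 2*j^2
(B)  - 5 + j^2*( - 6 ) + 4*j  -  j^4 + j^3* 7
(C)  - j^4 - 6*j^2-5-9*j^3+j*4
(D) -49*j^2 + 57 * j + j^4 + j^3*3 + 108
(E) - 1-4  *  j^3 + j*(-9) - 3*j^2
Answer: B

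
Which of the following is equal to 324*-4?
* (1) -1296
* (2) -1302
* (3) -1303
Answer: 1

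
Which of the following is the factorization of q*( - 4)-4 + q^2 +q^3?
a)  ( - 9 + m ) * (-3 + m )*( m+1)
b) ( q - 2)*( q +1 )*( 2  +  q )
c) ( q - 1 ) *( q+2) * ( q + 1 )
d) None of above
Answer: b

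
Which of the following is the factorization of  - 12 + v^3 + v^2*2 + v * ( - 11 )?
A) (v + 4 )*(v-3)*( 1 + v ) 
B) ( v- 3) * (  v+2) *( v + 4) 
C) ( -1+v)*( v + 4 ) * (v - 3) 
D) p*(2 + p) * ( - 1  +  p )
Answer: A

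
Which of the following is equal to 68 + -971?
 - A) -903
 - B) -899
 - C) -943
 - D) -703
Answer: A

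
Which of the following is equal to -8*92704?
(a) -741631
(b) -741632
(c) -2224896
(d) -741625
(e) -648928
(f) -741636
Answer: b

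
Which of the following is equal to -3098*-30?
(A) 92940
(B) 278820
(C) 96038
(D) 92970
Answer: A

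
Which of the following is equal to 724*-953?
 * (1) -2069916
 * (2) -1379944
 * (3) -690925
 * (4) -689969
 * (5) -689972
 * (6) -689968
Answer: 5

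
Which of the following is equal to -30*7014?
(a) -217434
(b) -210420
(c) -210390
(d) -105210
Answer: b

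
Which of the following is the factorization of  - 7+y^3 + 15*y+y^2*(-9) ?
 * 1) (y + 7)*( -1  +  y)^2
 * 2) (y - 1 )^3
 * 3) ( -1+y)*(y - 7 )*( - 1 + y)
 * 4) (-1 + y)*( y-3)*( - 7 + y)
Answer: 3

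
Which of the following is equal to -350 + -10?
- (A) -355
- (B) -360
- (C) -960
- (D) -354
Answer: B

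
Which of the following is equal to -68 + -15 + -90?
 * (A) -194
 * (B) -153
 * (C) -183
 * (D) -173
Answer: D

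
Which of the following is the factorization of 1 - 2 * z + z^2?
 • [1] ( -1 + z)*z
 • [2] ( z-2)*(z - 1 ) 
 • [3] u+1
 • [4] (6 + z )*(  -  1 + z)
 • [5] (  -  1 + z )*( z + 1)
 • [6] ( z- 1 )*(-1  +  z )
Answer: 6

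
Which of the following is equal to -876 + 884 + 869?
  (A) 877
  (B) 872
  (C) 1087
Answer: A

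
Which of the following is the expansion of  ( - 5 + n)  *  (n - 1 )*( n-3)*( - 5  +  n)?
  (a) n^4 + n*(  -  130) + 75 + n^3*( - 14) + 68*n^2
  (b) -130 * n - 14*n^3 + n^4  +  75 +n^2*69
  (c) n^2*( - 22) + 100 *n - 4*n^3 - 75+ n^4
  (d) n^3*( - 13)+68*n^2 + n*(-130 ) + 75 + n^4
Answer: a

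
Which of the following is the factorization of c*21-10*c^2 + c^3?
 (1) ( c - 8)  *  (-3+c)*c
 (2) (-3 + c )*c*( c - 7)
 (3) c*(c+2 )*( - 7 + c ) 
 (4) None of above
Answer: 2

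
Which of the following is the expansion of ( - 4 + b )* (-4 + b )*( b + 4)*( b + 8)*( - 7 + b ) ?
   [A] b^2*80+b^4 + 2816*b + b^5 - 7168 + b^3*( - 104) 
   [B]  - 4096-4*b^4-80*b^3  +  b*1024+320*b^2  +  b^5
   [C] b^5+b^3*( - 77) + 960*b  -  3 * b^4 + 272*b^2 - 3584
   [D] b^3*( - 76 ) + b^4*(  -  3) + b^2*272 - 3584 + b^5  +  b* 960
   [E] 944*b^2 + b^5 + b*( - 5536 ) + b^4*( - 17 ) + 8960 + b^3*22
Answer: D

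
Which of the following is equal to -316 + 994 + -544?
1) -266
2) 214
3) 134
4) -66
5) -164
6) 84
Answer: 3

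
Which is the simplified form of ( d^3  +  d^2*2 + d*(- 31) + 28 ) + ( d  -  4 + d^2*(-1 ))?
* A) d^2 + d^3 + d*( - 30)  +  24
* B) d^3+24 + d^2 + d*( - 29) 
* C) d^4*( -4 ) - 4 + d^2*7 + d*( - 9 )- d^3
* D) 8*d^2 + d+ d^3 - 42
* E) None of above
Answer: A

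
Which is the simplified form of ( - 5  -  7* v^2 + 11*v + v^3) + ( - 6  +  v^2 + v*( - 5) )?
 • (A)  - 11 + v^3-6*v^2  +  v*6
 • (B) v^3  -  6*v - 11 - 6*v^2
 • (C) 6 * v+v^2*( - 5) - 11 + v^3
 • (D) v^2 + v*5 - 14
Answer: A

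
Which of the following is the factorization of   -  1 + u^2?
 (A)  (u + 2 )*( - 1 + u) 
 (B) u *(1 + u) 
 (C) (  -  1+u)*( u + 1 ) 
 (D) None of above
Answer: C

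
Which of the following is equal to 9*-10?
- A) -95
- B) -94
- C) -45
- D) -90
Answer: D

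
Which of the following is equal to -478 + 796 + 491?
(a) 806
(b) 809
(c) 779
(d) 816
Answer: b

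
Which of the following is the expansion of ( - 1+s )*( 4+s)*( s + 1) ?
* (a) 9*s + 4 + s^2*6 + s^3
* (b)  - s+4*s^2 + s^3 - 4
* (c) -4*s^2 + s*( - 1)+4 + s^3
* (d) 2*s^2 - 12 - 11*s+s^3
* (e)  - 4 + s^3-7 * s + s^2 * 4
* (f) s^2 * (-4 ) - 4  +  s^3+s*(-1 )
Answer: b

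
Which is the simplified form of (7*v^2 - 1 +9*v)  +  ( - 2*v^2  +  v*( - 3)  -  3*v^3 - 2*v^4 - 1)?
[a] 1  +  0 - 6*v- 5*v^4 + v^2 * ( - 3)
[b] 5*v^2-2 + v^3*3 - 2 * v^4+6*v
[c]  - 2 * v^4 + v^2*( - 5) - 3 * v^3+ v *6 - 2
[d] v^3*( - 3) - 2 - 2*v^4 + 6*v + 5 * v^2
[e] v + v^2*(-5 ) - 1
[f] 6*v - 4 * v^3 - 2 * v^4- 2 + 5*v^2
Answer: d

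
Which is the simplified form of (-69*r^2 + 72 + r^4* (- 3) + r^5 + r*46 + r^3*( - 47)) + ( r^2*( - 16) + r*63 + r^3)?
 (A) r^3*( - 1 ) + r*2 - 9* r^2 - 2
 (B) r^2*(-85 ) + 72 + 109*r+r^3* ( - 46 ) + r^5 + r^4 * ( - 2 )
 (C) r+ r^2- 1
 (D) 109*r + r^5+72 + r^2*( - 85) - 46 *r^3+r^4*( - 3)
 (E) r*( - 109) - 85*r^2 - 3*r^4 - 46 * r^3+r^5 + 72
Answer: D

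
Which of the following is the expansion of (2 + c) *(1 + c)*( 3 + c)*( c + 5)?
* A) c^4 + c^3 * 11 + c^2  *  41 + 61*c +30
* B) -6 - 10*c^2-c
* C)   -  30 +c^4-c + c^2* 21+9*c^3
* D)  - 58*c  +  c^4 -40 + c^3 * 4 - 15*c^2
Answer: A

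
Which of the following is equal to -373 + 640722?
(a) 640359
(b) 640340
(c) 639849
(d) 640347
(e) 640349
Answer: e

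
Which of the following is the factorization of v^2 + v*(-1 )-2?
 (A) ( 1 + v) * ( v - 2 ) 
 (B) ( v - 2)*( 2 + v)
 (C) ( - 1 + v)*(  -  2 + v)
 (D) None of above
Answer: A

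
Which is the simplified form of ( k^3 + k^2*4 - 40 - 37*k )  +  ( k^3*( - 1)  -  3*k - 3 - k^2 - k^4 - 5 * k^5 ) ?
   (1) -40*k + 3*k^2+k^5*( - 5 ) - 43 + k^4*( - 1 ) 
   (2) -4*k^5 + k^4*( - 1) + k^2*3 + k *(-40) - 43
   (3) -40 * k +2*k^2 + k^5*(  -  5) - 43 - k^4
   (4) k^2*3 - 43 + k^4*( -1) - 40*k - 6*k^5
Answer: 1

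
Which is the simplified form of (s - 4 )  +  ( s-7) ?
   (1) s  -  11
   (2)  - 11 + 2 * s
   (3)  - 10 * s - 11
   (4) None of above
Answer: 2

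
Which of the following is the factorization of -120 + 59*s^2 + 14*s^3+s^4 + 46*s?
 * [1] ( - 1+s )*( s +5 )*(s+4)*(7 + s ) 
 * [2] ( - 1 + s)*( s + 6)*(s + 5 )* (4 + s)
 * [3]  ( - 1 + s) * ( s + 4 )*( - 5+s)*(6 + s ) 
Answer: 2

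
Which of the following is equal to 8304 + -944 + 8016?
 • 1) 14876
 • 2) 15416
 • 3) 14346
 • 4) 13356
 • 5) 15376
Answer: 5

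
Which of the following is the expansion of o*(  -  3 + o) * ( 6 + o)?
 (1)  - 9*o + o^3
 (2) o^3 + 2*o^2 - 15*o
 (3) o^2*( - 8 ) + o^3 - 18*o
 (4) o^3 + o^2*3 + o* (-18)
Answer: 4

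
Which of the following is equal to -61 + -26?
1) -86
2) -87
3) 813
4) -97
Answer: 2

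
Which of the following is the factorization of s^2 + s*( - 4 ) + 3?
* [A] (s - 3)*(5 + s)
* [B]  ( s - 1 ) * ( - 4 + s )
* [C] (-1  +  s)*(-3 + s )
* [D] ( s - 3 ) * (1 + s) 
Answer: C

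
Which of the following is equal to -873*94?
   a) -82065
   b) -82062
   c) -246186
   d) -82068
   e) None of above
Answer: b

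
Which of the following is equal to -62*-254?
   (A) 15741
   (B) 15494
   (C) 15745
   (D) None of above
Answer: D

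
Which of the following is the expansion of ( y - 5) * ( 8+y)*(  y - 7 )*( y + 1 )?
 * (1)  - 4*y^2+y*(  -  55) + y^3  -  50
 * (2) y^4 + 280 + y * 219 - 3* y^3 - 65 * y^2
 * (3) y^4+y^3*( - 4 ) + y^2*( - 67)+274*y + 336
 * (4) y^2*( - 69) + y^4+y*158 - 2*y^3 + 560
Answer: 2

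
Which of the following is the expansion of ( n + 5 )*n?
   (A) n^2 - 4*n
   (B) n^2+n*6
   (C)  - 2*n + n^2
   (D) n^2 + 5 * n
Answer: D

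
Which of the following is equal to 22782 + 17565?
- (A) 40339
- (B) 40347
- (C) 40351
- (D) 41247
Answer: B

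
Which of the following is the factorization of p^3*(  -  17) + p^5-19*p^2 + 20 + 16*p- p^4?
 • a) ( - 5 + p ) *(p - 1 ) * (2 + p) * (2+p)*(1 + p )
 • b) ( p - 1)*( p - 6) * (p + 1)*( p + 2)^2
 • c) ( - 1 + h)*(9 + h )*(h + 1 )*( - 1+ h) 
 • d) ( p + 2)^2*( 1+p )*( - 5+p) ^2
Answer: a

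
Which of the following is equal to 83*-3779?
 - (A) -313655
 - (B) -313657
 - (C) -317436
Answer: B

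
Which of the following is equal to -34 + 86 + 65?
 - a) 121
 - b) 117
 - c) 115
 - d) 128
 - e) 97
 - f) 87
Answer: b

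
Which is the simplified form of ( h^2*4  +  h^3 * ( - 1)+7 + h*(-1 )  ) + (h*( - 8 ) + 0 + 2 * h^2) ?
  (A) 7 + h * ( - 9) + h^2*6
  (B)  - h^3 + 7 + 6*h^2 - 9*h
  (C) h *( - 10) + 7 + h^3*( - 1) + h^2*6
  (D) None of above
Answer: B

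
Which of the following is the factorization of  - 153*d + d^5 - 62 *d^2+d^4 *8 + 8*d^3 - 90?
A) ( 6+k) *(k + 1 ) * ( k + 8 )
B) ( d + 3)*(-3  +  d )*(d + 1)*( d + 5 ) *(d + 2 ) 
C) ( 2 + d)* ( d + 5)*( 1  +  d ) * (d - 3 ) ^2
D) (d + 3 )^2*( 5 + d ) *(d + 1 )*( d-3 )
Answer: B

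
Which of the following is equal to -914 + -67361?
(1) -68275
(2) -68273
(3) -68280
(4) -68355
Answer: 1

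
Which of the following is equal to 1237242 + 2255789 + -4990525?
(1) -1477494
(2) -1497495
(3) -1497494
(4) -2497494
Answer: 3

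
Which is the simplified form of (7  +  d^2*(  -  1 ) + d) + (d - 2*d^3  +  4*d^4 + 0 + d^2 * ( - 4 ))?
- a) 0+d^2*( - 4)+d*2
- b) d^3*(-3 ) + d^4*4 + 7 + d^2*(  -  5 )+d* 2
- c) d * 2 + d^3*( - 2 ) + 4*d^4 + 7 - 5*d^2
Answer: c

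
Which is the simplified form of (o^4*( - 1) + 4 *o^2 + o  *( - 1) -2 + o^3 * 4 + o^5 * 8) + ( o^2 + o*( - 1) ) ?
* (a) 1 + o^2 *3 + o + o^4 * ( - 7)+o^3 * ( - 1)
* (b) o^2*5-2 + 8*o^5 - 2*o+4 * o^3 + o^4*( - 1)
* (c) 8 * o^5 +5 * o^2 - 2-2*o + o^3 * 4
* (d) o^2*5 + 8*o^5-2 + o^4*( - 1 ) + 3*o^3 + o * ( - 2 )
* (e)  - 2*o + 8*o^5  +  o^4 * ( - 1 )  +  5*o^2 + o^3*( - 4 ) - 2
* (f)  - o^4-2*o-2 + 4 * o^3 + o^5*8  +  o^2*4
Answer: b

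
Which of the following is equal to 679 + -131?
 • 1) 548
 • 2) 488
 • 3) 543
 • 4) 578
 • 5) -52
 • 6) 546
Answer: 1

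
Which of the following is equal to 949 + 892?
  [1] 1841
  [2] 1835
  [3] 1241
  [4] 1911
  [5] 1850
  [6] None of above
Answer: 1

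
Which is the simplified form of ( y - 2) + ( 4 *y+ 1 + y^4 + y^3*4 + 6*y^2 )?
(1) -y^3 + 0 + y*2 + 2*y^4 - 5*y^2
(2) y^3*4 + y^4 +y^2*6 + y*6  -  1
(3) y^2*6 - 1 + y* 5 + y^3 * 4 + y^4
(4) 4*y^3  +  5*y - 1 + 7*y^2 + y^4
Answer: 3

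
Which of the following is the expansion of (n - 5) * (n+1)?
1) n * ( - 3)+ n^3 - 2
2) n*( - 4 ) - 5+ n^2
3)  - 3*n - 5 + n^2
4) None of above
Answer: 2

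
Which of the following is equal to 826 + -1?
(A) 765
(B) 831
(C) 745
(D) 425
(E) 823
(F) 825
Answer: F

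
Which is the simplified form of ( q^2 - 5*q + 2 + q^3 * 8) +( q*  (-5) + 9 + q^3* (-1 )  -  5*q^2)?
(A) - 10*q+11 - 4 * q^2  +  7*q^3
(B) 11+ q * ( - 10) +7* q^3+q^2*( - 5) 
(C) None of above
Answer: A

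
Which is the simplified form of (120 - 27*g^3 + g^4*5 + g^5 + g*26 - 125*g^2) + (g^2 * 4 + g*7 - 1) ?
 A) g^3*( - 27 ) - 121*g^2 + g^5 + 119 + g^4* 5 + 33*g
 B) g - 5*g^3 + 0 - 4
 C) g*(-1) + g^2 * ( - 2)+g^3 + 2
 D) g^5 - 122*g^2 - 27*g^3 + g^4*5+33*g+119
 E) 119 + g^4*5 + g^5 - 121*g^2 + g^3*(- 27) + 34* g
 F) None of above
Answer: A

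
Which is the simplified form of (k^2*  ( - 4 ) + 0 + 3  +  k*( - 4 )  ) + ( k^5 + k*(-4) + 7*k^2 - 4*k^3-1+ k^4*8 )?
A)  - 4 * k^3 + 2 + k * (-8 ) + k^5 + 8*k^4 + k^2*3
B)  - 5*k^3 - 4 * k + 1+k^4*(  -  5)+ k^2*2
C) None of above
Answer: A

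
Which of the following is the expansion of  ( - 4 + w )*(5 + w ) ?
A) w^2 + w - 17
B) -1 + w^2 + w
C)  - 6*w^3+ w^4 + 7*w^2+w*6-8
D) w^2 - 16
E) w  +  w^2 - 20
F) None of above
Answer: E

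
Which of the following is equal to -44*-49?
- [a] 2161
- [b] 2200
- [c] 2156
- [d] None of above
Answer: c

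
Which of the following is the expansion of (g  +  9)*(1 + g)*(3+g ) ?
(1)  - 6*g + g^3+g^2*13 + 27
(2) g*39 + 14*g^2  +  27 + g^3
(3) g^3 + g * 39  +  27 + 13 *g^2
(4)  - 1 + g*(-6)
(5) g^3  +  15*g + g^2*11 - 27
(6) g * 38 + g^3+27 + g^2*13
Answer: 3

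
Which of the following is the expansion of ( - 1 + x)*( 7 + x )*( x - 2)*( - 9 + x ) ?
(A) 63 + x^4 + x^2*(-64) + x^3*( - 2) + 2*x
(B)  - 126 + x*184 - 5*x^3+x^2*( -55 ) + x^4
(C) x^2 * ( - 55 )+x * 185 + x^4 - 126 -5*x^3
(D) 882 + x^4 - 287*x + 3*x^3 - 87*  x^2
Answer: C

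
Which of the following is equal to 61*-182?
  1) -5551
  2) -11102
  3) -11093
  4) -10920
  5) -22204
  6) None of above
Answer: 2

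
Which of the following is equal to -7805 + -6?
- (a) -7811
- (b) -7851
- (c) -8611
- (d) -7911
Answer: a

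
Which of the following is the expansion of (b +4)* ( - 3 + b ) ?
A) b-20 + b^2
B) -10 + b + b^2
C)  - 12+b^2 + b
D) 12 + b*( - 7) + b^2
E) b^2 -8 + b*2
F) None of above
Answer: C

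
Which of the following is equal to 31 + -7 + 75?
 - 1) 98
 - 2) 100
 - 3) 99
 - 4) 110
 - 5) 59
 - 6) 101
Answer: 3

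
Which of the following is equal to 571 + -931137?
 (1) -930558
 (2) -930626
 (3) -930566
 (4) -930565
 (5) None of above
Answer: 3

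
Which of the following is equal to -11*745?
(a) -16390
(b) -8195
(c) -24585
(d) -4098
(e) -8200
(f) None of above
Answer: b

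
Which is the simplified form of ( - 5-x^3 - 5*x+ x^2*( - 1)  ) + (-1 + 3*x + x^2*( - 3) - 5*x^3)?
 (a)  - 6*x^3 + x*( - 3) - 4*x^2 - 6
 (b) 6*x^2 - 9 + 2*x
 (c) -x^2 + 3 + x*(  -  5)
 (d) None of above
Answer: d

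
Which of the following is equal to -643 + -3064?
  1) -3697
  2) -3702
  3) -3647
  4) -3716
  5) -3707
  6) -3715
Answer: 5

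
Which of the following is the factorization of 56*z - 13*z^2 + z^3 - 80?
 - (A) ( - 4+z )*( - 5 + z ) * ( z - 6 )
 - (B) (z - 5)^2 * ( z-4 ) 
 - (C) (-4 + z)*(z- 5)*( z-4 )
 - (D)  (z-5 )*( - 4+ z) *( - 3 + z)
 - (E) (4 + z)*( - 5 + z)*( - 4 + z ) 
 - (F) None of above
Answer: C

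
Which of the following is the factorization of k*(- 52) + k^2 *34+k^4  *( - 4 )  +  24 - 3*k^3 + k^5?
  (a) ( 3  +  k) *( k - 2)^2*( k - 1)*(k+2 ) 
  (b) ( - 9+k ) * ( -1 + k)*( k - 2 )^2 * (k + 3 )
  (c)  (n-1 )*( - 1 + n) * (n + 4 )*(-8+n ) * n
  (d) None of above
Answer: d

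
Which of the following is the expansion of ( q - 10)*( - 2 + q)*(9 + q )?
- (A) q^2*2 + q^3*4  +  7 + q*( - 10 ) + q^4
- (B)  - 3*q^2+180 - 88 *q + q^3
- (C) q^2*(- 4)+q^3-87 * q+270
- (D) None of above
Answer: B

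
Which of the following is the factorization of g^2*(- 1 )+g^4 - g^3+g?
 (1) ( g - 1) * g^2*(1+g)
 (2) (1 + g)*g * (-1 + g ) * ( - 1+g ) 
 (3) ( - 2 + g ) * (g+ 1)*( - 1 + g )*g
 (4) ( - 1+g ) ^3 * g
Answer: 2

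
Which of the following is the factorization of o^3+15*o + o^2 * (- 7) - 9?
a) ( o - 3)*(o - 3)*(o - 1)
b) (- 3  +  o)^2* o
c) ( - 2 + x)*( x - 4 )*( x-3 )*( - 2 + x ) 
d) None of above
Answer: a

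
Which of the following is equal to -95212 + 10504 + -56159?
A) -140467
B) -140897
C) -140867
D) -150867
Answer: C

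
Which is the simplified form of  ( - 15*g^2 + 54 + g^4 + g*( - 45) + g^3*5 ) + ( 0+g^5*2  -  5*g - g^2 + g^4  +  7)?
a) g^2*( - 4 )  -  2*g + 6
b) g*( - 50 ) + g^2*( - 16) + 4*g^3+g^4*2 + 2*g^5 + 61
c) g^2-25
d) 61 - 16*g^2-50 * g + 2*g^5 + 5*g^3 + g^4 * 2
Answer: d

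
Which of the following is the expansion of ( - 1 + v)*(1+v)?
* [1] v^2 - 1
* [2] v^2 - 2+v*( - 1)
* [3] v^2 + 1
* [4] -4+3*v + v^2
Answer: 1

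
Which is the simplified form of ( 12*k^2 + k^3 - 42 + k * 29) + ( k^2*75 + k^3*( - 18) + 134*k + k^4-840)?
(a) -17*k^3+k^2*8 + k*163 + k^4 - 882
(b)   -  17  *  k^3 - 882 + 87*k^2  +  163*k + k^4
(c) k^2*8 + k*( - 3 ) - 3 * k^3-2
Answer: b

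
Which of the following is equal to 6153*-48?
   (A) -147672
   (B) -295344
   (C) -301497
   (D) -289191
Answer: B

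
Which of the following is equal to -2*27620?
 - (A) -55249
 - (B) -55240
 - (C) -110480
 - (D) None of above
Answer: B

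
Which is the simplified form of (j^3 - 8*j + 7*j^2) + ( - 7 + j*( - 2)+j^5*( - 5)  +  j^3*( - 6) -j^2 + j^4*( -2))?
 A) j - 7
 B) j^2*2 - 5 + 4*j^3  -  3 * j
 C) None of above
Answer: C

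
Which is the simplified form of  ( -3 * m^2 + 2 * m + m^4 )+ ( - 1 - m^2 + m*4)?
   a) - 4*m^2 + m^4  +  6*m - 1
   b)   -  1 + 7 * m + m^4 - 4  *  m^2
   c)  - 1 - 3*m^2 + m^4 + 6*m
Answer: a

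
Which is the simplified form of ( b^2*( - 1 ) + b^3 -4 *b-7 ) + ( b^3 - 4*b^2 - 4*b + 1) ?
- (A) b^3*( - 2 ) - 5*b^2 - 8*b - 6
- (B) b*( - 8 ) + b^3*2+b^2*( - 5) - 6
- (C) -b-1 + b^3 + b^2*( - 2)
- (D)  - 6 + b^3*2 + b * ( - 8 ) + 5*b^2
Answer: B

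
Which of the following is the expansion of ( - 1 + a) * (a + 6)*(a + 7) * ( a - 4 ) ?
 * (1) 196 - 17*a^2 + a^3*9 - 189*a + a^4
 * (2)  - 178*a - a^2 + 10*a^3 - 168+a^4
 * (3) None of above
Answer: 3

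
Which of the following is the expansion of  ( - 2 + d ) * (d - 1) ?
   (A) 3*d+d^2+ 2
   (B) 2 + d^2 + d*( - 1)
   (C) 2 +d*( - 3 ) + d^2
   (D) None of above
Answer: C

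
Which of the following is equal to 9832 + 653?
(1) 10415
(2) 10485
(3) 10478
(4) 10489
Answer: 2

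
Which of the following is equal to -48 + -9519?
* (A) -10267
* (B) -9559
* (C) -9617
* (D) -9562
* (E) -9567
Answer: E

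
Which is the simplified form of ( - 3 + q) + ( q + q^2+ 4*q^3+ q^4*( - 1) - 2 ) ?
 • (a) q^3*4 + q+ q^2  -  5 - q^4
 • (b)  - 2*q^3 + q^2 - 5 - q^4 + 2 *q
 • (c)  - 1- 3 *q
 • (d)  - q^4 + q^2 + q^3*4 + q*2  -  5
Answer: d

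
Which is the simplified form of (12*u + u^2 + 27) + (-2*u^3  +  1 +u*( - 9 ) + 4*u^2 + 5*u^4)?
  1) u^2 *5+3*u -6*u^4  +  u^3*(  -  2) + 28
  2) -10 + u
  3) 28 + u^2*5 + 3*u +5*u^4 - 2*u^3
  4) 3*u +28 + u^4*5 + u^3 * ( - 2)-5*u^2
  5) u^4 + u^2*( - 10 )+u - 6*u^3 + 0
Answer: 3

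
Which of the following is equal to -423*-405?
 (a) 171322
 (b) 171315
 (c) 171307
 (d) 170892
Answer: b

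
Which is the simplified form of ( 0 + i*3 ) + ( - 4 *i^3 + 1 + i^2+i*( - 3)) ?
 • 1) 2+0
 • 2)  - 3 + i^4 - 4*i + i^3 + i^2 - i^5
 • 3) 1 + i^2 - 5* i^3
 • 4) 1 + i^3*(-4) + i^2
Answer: 4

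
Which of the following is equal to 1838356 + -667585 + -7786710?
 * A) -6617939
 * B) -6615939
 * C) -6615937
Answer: B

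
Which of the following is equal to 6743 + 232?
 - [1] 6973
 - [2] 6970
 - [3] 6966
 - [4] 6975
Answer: 4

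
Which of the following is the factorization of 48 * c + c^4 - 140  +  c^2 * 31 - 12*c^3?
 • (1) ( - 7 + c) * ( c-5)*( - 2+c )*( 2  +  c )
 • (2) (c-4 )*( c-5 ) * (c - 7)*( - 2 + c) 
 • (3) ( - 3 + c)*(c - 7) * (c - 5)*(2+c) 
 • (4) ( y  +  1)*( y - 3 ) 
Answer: 1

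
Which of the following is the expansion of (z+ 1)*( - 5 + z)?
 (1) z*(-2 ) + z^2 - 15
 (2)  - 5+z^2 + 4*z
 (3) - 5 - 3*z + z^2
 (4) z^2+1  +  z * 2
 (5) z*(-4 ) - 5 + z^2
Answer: 5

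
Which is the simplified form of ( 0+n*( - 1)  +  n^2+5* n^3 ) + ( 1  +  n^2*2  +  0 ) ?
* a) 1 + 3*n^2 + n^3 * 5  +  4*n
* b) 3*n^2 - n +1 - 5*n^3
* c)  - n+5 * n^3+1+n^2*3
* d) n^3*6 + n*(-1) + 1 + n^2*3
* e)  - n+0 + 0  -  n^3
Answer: c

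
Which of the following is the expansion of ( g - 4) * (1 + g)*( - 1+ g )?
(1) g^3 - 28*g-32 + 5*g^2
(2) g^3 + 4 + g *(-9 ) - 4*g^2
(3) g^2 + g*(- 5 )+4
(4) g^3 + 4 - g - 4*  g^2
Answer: 4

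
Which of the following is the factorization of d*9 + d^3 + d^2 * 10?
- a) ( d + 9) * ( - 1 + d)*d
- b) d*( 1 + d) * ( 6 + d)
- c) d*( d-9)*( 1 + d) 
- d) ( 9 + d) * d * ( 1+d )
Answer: d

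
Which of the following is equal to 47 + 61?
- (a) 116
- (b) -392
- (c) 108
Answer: c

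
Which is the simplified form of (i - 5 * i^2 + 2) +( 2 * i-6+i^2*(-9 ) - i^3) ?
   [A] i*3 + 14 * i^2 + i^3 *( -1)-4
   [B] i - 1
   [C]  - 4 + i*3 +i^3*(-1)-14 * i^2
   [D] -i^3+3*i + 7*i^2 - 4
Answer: C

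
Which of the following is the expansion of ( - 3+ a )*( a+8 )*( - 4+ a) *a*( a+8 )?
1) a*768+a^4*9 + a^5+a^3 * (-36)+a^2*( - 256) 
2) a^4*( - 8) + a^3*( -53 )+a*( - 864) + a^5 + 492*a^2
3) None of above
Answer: 1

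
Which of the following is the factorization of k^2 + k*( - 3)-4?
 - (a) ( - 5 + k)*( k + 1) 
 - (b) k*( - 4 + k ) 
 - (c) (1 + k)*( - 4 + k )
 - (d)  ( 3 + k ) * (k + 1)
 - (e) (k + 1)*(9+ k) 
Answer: c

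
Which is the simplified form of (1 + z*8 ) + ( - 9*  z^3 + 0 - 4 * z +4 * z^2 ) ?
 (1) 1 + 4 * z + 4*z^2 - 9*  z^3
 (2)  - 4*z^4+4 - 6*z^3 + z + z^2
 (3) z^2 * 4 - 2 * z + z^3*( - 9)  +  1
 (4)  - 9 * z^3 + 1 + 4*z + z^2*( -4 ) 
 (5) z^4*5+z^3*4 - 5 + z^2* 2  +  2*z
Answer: 1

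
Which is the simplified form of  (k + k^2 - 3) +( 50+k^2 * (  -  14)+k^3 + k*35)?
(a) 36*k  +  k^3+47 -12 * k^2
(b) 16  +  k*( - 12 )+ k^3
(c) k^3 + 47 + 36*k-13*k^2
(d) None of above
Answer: c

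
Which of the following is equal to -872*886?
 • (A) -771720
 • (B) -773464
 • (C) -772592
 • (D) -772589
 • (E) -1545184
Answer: C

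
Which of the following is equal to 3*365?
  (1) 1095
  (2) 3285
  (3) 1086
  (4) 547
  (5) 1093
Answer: 1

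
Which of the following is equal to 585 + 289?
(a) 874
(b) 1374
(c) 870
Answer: a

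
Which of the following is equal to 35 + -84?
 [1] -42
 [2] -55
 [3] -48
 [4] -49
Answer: 4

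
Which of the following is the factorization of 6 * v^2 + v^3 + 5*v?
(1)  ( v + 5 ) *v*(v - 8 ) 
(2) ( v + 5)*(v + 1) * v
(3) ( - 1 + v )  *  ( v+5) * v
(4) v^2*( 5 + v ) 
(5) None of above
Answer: 2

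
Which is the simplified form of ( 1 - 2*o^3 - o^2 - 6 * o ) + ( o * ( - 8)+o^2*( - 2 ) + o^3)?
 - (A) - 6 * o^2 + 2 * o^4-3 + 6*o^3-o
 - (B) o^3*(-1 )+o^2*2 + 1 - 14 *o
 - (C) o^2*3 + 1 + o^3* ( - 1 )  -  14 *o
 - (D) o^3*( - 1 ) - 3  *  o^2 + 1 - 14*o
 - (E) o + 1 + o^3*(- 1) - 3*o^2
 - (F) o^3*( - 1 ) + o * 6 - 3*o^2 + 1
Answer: D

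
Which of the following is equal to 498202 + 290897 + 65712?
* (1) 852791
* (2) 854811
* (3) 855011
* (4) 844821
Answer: 2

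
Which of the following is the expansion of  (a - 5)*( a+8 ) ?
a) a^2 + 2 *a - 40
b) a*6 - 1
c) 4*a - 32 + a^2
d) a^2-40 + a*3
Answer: d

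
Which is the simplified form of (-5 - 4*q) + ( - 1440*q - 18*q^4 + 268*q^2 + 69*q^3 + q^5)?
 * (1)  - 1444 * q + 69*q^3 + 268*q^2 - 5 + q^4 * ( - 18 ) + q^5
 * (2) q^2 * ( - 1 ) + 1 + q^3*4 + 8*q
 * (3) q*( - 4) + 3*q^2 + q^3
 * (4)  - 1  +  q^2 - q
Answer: 1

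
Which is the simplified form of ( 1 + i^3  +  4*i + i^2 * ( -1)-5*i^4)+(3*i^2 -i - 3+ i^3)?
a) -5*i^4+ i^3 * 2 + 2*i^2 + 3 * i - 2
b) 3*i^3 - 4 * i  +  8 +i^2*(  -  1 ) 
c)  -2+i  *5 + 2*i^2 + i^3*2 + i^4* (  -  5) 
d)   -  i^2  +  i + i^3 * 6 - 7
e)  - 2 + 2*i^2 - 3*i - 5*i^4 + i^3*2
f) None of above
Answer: a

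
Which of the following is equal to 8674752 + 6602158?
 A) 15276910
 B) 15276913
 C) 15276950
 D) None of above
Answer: A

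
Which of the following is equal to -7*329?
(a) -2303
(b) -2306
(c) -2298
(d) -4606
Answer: a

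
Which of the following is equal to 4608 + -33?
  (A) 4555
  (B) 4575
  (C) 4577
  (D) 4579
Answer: B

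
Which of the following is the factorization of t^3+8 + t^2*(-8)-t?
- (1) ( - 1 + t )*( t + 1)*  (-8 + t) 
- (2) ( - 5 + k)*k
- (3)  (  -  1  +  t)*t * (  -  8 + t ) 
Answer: 1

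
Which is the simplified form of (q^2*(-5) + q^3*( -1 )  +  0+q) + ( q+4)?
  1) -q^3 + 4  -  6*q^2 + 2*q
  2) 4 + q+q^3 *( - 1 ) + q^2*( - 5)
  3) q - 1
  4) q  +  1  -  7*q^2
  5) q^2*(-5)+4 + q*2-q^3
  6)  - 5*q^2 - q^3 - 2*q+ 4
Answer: 5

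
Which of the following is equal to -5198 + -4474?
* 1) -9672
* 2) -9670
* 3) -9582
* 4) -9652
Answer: 1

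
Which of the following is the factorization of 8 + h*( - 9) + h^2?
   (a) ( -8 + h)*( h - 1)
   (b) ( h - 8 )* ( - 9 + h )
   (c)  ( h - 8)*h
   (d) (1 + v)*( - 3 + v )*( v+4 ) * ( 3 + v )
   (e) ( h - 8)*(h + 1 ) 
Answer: a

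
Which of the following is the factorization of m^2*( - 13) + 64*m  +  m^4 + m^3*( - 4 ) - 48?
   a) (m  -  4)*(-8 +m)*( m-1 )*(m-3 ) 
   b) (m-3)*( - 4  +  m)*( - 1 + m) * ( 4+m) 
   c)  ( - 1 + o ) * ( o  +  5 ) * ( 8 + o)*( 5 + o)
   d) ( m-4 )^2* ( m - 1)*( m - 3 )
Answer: b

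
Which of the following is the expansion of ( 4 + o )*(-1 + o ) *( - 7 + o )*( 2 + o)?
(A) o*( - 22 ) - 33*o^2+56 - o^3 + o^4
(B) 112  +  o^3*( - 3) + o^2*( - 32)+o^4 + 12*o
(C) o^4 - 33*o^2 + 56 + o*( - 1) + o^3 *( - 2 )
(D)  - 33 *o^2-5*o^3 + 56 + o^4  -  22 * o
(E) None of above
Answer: E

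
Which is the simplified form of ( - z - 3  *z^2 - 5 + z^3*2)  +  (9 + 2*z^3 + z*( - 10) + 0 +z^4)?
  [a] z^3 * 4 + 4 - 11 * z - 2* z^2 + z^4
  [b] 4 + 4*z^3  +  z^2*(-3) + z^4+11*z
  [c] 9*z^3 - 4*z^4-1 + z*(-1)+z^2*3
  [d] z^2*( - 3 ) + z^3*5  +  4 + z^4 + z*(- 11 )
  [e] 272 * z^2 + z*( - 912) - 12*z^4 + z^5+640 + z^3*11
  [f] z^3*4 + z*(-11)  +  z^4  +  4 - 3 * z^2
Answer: f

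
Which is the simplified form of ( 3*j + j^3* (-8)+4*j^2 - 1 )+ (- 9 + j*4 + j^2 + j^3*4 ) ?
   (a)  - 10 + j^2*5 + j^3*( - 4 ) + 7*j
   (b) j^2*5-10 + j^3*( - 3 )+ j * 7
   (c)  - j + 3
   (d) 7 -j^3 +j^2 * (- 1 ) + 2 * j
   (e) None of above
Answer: a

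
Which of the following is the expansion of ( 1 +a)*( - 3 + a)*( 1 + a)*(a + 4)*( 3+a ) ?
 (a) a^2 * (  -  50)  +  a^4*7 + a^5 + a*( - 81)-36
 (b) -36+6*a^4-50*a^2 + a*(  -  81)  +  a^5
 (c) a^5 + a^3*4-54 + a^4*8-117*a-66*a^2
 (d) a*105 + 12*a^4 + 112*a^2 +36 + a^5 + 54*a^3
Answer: b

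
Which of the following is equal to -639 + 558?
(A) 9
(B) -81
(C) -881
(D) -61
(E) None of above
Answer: B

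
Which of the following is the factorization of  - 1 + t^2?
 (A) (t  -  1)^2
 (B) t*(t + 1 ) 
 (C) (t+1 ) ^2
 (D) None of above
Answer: D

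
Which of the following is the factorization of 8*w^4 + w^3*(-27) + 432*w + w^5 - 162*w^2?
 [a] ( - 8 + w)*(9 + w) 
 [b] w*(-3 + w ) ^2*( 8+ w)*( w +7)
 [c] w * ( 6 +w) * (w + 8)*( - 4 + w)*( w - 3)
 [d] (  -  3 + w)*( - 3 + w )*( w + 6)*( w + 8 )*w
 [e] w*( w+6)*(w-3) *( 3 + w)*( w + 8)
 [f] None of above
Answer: d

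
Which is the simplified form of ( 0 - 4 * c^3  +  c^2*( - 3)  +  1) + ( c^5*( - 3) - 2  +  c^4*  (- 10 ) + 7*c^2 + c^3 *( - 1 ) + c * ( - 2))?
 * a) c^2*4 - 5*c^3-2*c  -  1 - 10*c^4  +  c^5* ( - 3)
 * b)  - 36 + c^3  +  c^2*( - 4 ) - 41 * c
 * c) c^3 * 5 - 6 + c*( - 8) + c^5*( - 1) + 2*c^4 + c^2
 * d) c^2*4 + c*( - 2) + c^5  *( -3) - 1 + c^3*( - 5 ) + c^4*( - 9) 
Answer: a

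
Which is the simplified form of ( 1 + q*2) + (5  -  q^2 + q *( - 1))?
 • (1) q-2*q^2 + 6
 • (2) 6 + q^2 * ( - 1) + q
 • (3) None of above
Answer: 2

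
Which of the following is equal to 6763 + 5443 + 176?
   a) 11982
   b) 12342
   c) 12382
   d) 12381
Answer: c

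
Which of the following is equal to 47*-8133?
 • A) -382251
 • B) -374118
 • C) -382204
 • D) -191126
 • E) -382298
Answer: A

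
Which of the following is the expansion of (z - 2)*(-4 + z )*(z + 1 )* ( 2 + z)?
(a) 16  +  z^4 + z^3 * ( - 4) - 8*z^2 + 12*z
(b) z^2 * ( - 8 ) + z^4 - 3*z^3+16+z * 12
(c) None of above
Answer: b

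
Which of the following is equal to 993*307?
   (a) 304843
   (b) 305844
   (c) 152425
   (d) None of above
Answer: d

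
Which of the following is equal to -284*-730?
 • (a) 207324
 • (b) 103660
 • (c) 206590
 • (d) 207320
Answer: d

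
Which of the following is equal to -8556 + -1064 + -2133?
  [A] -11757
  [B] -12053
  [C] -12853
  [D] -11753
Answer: D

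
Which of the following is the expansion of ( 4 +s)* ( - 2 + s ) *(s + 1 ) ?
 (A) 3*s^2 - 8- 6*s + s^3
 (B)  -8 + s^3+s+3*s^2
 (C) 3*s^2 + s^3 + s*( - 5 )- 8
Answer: A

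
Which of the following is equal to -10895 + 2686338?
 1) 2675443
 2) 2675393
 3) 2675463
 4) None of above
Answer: 1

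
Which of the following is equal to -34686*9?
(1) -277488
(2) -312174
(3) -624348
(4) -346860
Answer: 2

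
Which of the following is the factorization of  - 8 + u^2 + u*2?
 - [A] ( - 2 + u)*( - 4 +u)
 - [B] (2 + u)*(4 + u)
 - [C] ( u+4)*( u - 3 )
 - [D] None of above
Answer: D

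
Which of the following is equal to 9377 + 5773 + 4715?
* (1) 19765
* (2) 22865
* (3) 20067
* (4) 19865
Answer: 4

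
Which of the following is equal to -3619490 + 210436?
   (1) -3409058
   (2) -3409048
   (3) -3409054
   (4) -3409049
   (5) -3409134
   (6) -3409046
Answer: 3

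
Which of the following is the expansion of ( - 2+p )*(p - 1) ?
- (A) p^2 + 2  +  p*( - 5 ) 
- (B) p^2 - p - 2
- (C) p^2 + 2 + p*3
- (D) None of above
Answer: D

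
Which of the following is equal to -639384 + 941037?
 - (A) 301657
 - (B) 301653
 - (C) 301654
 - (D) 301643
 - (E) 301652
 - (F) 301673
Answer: B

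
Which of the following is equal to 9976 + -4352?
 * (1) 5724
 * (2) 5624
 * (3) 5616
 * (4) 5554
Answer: 2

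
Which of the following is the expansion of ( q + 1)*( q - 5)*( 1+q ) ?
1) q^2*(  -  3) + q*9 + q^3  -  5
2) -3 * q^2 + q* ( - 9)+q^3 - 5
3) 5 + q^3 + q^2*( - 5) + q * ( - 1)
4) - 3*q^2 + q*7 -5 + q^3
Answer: 2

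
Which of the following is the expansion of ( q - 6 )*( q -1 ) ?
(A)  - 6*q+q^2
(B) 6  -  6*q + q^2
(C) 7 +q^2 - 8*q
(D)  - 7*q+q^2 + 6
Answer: D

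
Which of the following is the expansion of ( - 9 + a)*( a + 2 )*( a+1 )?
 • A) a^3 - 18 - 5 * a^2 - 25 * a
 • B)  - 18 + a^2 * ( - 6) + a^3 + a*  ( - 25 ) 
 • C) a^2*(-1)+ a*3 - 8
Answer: B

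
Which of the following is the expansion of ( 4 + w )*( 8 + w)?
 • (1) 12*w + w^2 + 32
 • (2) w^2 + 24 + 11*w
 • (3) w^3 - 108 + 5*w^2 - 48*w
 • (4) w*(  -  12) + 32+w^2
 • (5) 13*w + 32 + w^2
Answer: 1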